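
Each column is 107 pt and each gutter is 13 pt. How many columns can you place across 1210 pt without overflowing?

10 columns

10 columns: 10·107 + 9·13 = 1187 pt ≤ 1210.
11 columns: 1307 pt > 1210. So 10.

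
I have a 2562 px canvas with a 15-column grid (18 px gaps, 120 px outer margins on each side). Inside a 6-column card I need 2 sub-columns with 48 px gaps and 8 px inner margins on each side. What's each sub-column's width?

427 px

Outer content = 2562 − 2·120 = 2322 px.
2322 − 14·18 = 2070; ÷15 gives c = 138 px.
6-column span = 6·138 + 5·18 = 918 px.
Inner content = 918 − 2·8 = 902 px.
902 − 1·48 = 854; ÷2 gives d = 427 px.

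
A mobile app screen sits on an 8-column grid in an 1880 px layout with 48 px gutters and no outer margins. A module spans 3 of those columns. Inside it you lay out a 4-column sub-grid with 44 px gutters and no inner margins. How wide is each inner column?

Subtracting 7 gutters of 48 leaves 1544 for 8 columns, so c = 193 px.
Span of 3: 3·193 + 2·48 = 579 + 96 = 675 px.
4d + 3·44 = 675 → 4d = 543 → d = 135.75 px.

135.75 px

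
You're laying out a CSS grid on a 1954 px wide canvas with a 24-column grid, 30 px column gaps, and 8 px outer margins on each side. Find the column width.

Subtract both margins: 1954 − 2·8 = 1938 px.
24 columns + 23 column gaps: 24c + 23·30 = 1938.
24c = 1938 − 690 = 1248, so c = 52 px.

52 px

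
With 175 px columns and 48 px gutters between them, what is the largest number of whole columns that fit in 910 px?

4 columns: 4·175 + 3·48 = 844 px ≤ 910.
5 columns: 1067 px > 910. So 4.

4 columns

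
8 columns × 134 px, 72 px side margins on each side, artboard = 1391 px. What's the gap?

25 px

Content width = 1391 − 2·72 = 1247 px.
8·134 + 7g = 1247 → 7g = 175 → g = 25 px.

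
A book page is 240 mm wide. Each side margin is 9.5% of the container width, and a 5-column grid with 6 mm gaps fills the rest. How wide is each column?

Each margin = 9.5% of 240 = 22.8 mm; content = 240 − 2·22.8 = 194.4 mm.
Subtracting 4 gaps of 6 leaves 170.4 for 5 columns, so c = 34.08 mm.

34.08 mm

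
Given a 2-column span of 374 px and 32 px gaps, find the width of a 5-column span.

2 columns + 1 gap: 2c + 1·32 = 374.
2c = 374 − 32 = 342, so c = 171 px.
5-column span = 5·171 + 4·32 = 983 px.

983 px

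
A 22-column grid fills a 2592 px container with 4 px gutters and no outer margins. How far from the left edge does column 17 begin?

1888 px

Subtracting 21 gutters of 4 leaves 2508 for 22 columns, so c = 114 px.
Each column+gutter stride is 118 px; with no margin, 16 of them is 1888 px.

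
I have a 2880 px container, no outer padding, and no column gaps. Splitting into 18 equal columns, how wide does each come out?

160 px

18c = 2880 → c = 160 px.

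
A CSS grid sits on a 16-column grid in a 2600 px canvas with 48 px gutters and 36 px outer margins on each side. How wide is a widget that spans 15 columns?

Content width = 2600 − 2·36 = 2528 px.
2528 − 15·48 = 1808; ÷16 gives c = 113 px.
15-column span = 15·113 + 14·48 = 2367 px.

2367 px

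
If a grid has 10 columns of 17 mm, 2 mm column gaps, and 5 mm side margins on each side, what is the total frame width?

198 mm

Adding margins, columns and gutters: 10 + 170 + 18 = 198 mm.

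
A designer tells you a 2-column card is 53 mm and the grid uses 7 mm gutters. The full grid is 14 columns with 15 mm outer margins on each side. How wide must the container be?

443 mm

Subtracting 1 gutter of 7 leaves 46 for 2 columns, so c = 23 mm.
Container = 2·15 + 14·23 + 13·7 = 30 + 322 + 91 = 443 mm.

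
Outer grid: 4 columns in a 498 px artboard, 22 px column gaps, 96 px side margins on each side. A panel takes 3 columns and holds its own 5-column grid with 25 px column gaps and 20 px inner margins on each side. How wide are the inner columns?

16.8 px

Take off 192 px of margins, leaving 306 px.
4c + 3·22 = 306 → 4c = 240 → c = 60 px.
Span of 3: 3·60 + 2·22 = 180 + 44 = 224 px.
Inner content = 224 − 2·20 = 184 px.
5d + 4·25 = 184 → 5d = 84 → d = 16.8 px.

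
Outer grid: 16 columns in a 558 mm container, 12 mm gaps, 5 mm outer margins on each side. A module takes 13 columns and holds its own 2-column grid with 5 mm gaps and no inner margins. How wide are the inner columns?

219 mm

Inside the margins: 558 − 10 = 548 mm.
16 columns + 15 gaps: 16c + 15·12 = 548.
16c = 548 − 180 = 368, so c = 23 mm.
13 columns plus 12 gaps: 299 + 144 = 443 mm.
2d + 1·5 = 443 → 2d = 438 → d = 219 mm.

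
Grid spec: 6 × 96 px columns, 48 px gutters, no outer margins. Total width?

816 px

Artboard = 6·96 + 5·48 = 576 + 240 = 816 px.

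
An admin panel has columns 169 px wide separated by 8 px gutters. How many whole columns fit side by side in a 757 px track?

4 columns

k columns need k·169 + (k−1)·8 = k·177 − 8.
k·177 − 8 ≤ 757 → k ≤ 765 / 177 ≈ 4.32, so k = 4.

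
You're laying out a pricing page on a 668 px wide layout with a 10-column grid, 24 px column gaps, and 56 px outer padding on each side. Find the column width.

Content width = 668 − 2·56 = 556 px.
Subtracting 9 column gaps of 24 leaves 340 for 10 columns, so c = 34 px.

34 px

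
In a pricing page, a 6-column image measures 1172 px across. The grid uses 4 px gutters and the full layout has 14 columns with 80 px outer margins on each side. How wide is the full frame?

6c + 5·4 = 1172 → 6c = 1152 → c = 192 px.
Frame = 2·80 + 14·192 + 13·4 = 160 + 2688 + 52 = 2900 px.

2900 px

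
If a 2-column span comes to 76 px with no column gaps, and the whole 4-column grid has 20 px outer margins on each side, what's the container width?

76 / 2 = 38 px per column.
Total width: 2·20 + 4·38 = 192 px.

192 px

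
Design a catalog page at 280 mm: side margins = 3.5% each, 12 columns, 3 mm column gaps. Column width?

280 × (1 − 2·3.5%) = 280 × 93% = 260.4 mm for the columns.
Subtracting 11 column gaps of 3 leaves 227.4 for 12 columns, so c = 18.95 mm.

18.95 mm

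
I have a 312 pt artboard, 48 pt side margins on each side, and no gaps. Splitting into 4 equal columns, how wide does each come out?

54 pt

Subtract both margins: 312 − 2·48 = 216 pt.
216 / 4 = 54 pt per column.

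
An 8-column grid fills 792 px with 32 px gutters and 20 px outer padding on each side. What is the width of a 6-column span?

Take off 40 px of margins, leaving 752 px.
8 columns + 7 gutters: 8c + 7·32 = 752.
8c = 752 − 224 = 528, so c = 66 px.
6-column span = 6·66 + 5·32 = 556 px.

556 px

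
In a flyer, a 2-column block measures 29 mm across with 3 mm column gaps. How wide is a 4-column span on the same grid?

2c + 1·3 = 29 → 2c = 26 → c = 13 mm.
4-column span = 4·13 + 3·3 = 61 mm.

61 mm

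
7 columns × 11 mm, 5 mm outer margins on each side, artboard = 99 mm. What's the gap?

Subtract both margins: 99 − 2·5 = 89 mm.
7 columns take 7·11 = 77 mm; remaining 12 splits into 6 gaps.
g = 12 / 6 = 2 mm.

2 mm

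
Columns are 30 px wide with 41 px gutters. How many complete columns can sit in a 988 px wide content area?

k columns need k·30 + (k−1)·41 = k·71 − 41.
k·71 − 41 ≤ 988 → k ≤ 1029 / 71 ≈ 14.49, so k = 14.

14 columns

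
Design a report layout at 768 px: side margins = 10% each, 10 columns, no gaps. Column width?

61.44 px

768 × (1 − 2·10%) = 768 × 80% = 614.4 px for the columns.
614.4 / 10 = 61.44 px per column.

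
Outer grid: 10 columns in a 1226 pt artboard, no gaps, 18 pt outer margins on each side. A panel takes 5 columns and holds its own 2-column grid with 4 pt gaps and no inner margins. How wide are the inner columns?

Subtract both margins: 1226 − 2·18 = 1190 pt.
With no gaps, each column is 1190/10 = 119 pt.
With no gaps, 5 columns span 5·119 = 595 pt.
2d + 1·4 = 595 → 2d = 591 → d = 295.5 pt.

295.5 pt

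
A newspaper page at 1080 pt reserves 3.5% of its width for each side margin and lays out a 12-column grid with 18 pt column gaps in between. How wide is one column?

67.2 pt

1080 × (1 − 2·3.5%) = 1080 × 93% = 1004.4 pt for the columns.
1004.4 − 11·18 = 806.4; ÷12 gives c = 67.2 pt.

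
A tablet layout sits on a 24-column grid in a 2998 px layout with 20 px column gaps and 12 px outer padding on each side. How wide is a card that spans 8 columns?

978 px

Subtract both margins: 2998 − 2·12 = 2974 px.
2974 − 23·20 = 2514; ÷24 gives c = 104.75 px.
8-column span = 8·104.75 + 7·20 = 978 px.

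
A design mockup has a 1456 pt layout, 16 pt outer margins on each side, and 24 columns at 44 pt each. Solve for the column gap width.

16 pt

Inside the margins: 1456 − 32 = 1424 pt.
24·44 + 23g = 1424 → 23g = 368 → g = 16 pt.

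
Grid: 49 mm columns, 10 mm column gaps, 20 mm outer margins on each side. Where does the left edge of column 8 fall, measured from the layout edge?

Each column+gutter stride is 59 mm; 7 of them past the 20 mm margin is 20 + 413 = 433 mm.

433 mm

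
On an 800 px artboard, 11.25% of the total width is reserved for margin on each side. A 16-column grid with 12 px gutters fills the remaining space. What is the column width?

27.5 px

800 × (1 − 2·11.25%) = 800 × 77.5% = 620 px for the columns.
620 − 15·12 = 440; ÷16 gives c = 27.5 px.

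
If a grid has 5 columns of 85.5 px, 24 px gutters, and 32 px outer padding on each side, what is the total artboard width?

Total width: 2·32 + 5·85.5 + 4·24 = 587.5 px.

587.5 px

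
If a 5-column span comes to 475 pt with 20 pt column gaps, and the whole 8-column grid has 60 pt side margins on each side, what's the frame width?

5c + 4·20 = 475 → 5c = 395 → c = 79 pt.
Total width: 2·60 + 8·79 + 7·20 = 892 pt.

892 pt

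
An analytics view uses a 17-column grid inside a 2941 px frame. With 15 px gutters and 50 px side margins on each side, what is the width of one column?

Content width = 2941 − 2·50 = 2841 px.
2841 − 16·15 = 2601; ÷17 gives c = 153 px.

153 px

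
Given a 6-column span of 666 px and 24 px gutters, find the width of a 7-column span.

6c + 5·24 = 666 → 6c = 546 → c = 91 px.
Span of 7: 7·91 + 6·24 = 637 + 144 = 781 px.

781 px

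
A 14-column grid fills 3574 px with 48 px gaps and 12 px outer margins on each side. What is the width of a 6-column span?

1494 px

Content width = 3574 − 2·12 = 3550 px.
14 columns + 13 gaps: 14c + 13·48 = 3550.
14c = 3550 − 624 = 2926, so c = 209 px.
6-column span = 6·209 + 5·48 = 1494 px.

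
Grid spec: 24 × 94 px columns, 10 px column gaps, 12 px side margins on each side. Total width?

2510 px

Total width: 2·12 + 24·94 + 23·10 = 2510 px.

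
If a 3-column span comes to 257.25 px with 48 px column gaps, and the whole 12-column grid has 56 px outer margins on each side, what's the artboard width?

1285 px

3 columns + 2 column gaps: 3c + 2·48 = 257.25.
3c = 257.25 − 96 = 161.25, so c = 53.75 px.
Artboard = 2·56 + 12·53.75 + 11·48 = 112 + 645 + 528 = 1285 px.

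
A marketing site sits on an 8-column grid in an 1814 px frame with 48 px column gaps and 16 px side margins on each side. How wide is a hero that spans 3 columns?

Subtract both margins: 1814 − 2·16 = 1782 px.
8c + 7·48 = 1782 → 8c = 1446 → c = 180.75 px.
Span of 3: 3·180.75 + 2·48 = 542.25 + 96 = 638.25 px.

638.25 px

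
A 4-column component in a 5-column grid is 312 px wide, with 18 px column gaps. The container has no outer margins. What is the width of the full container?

394.5 px

4 columns + 3 column gaps: 4c + 3·18 = 312.
4c = 312 − 54 = 258, so c = 64.5 px.
Total width: 5·64.5 + 4·18 = 394.5 px.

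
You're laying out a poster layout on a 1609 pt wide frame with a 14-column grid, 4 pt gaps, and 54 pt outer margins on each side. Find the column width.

Take off 108 pt of margins, leaving 1501 pt.
1501 − 13·4 = 1449; ÷14 gives c = 103.5 pt.

103.5 pt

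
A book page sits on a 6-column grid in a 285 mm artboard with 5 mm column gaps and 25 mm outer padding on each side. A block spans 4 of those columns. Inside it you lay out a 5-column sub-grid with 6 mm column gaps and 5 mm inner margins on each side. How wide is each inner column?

24.2 mm

Subtract both margins: 285 − 2·25 = 235 mm.
6c + 5·5 = 235 → 6c = 210 → c = 35 mm.
Span of 4: 4·35 + 3·5 = 140 + 15 = 155 mm.
Inner content = 155 − 2·5 = 145 mm.
145 − 4·6 = 121; ÷5 gives d = 24.2 mm.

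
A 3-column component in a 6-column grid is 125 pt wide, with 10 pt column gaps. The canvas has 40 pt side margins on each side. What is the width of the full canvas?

Subtracting 2 column gaps of 10 leaves 105 for 3 columns, so c = 35 pt.
Total width: 2·40 + 6·35 + 5·10 = 340 pt.

340 pt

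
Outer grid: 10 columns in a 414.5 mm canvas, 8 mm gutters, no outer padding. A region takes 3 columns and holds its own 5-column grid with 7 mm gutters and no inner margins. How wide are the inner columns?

10c + 9·8 = 414.5 → 10c = 342.5 → c = 34.25 mm.
3-column span = 3·34.25 + 2·8 = 118.75 mm.
118.75 − 4·7 = 90.75; ÷5 gives d = 18.15 mm.

18.15 mm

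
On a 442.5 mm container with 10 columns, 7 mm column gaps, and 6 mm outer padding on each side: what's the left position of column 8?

Content = 442.5 − 2·6 = 430.5 mm.
10c + 9·7 = 430.5 → 10c = 367.5 → c = 36.75 mm.
Column 8 starts at margin + 7·(column + gutter) = 6 + 7·43.75 = 312.25 mm.

312.25 mm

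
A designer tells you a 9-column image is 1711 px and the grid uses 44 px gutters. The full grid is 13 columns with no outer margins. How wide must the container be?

2491 px

9 columns + 8 gutters: 9c + 8·44 = 1711.
9c = 1711 − 352 = 1359, so c = 151 px.
Summing: 1963 + 528 = 2491 px.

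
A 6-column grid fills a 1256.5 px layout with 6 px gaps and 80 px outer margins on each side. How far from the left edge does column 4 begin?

631.25 px

Content = 1256.5 − 2·80 = 1096.5 px.
1096.5 − 5·6 = 1066.5; ÷6 gives c = 177.75 px.
Before column 4: the margin + 3 columns + 3 gaps.
Offset = 80 + 3·(177.75 + 6) = 80 + 551.25 = 631.25 px.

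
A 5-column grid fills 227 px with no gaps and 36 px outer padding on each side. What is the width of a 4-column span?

Subtract both margins: 227 − 2·36 = 155 px.
5c = 155 → c = 31 px.
4-column span = 4·31 = 124 px.

124 px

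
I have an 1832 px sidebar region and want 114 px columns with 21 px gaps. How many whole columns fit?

13 columns

Each extra column adds 114 + 21 = 135 px.
(1832 + 21) / 135 = 13.73, so 13 columns fit.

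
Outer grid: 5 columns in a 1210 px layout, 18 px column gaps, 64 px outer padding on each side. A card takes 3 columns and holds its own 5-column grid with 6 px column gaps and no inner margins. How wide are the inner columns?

Subtract both margins: 1210 − 2·64 = 1082 px.
1082 − 4·18 = 1010; ÷5 gives c = 202 px.
3-column span = 3·202 + 2·18 = 642 px.
642 − 4·6 = 618; ÷5 gives d = 123.6 px.

123.6 px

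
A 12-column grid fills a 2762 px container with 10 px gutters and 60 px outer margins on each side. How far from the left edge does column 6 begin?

1165 px

Content = 2762 − 2·60 = 2642 px.
Subtracting 11 gutters of 10 leaves 2532 for 12 columns, so c = 211 px.
Column 6 starts at margin + 5·(column + gutter) = 60 + 5·221 = 1165 px.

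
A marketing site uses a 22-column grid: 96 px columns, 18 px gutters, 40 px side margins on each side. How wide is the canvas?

Canvas = 2·40 + 22·96 + 21·18 = 80 + 2112 + 378 = 2570 px.

2570 px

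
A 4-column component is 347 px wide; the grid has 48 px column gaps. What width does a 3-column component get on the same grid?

4 columns + 3 column gaps: 4c + 3·48 = 347.
4c = 347 − 144 = 203, so c = 50.75 px.
Span of 3: 3·50.75 + 2·48 = 152.25 + 96 = 248.25 px.

248.25 px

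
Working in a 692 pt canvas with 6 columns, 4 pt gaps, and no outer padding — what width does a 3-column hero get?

692 − 5·4 = 672; ÷6 gives c = 112 pt.
3-column span = 3·112 + 2·4 = 344 pt.

344 pt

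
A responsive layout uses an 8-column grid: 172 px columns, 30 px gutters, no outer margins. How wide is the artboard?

1586 px

Total width: 8·172 + 7·30 = 1586 px.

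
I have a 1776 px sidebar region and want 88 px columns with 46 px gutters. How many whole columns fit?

13 columns: 13·88 + 12·46 = 1696 px ≤ 1776.
14 columns: 1830 px > 1776. So 13.

13 columns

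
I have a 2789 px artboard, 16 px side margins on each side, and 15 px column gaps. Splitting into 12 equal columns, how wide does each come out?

Subtract both margins: 2789 − 2·16 = 2757 px.
12 columns + 11 column gaps: 12c + 11·15 = 2757.
12c = 2757 − 165 = 2592, so c = 216 px.

216 px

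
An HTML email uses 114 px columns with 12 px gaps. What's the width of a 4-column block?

Span of 4: 4·114 + 3·12 = 456 + 36 = 492 px.

492 px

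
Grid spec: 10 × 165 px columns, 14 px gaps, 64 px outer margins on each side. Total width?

1904 px

Adding margins, columns and gutters: 128 + 1650 + 126 = 1904 px.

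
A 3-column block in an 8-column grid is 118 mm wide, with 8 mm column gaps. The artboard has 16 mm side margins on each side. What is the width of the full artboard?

118 − 2·8 = 102; ÷3 gives c = 34 mm.
Adding margins, columns and gutters: 32 + 272 + 56 = 360 mm.

360 mm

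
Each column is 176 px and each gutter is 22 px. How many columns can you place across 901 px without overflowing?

4 columns

k columns need k·176 + (k−1)·22 = k·198 − 22.
k·198 − 22 ≤ 901 → k ≤ 923 / 198 ≈ 4.66, so k = 4.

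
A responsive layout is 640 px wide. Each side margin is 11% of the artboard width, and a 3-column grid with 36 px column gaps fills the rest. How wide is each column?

640 × (1 − 2·11%) = 640 × 78% = 499.2 px for the columns.
499.2 − 2·36 = 427.2; ÷3 gives c = 142.4 px.

142.4 px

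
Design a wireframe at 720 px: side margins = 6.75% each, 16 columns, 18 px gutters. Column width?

Each margin = 6.75% of 720 = 48.6 px; content = 720 − 2·48.6 = 622.8 px.
Subtracting 15 gutters of 18 leaves 352.8 for 16 columns, so c = 22.05 px.

22.05 px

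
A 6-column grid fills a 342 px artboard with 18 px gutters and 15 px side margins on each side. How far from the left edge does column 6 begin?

290 px

Content = 342 − 2·15 = 312 px.
Subtracting 5 gutters of 18 leaves 222 for 6 columns, so c = 37 px.
Each column+gutter stride is 55 px; 5 of them past the 15 px margin is 15 + 275 = 290 px.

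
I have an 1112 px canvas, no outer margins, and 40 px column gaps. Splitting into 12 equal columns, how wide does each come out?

Subtracting 11 column gaps of 40 leaves 672 for 12 columns, so c = 56 px.

56 px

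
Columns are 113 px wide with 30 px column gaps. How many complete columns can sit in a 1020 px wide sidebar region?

7 columns: 7·113 + 6·30 = 971 px ≤ 1020.
8 columns: 1114 px > 1020. So 7.

7 columns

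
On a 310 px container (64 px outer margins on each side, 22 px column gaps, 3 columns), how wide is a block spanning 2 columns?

114 px

Take off 128 px of margins, leaving 182 px.
Subtracting 2 column gaps of 22 leaves 138 for 3 columns, so c = 46 px.
2 columns plus 1 column gap: 92 + 22 = 114 px.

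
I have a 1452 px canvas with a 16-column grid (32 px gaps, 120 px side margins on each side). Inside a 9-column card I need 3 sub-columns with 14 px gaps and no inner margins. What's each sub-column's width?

Inside the margins: 1452 − 240 = 1212 px.
16 columns + 15 gaps: 16c + 15·32 = 1212.
16c = 1212 − 480 = 732, so c = 45.75 px.
9 columns plus 8 gaps: 411.75 + 256 = 667.75 px.
3 columns + 2 gaps: 3d + 2·14 = 667.75.
3d = 667.75 − 28 = 639.75, so d = 213.25 px.

213.25 px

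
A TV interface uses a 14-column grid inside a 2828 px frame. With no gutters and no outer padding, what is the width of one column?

14c = 2828 → c = 202 px.

202 px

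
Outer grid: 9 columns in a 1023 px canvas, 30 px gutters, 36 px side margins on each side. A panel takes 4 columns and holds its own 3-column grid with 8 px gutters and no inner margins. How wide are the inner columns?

130 px

Take off 72 px of margins, leaving 951 px.
Subtracting 8 gutters of 30 leaves 711 for 9 columns, so c = 79 px.
4-column span = 4·79 + 3·30 = 406 px.
3d + 2·8 = 406 → 3d = 390 → d = 130 px.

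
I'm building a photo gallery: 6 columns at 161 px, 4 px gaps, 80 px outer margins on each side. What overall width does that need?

Total width: 2·80 + 6·161 + 5·4 = 1146 px.

1146 px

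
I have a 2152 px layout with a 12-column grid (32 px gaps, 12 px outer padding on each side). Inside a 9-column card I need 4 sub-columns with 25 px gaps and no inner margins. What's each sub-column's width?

378.25 px

Take off 24 px of margins, leaving 2128 px.
Subtracting 11 gaps of 32 leaves 1776 for 12 columns, so c = 148 px.
9 columns plus 8 gaps: 1332 + 256 = 1588 px.
4d + 3·25 = 1588 → 4d = 1513 → d = 378.25 px.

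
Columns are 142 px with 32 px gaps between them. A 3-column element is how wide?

490 px

3 columns plus 2 gaps: 426 + 64 = 490 px.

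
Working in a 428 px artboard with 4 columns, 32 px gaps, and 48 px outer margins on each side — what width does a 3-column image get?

241 px

Inside the margins: 428 − 96 = 332 px.
4 columns + 3 gaps: 4c + 3·32 = 332.
4c = 332 − 96 = 236, so c = 59 px.
3-column span = 3·59 + 2·32 = 241 px.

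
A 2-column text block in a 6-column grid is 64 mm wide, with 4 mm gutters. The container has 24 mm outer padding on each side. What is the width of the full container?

248 mm

2 columns + 1 gutter: 2c + 1·4 = 64.
2c = 64 − 4 = 60, so c = 30 mm.
Adding margins, columns and gutters: 48 + 180 + 20 = 248 mm.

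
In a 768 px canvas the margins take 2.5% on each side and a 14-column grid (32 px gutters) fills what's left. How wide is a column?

768 × (1 − 2·2.5%) = 768 × 95% = 729.6 px for the columns.
729.6 − 13·32 = 313.6; ÷14 gives c = 22.4 px.

22.4 px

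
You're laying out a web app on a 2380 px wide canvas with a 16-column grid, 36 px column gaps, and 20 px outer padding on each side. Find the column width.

Subtract both margins: 2380 − 2·20 = 2340 px.
16 columns + 15 column gaps: 16c + 15·36 = 2340.
16c = 2340 − 540 = 1800, so c = 112.5 px.

112.5 px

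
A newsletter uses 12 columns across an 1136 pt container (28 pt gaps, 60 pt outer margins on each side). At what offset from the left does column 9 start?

756 pt

Content = 1136 − 2·60 = 1016 pt.
12 columns + 11 gaps: 12c + 11·28 = 1016.
12c = 1016 − 308 = 708, so c = 59 pt.
Before column 9: the margin + 8 columns + 8 gaps.
Offset = 60 + 8·(59 + 28) = 60 + 696 = 756 pt.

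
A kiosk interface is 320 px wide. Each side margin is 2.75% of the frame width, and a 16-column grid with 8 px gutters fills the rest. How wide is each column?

320 × (1 − 2·2.75%) = 320 × 94.5% = 302.4 px for the columns.
16c + 15·8 = 302.4 → 16c = 182.4 → c = 11.4 px.

11.4 px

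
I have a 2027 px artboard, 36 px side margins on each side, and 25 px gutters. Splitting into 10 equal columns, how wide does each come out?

Subtract both margins: 2027 − 2·36 = 1955 px.
10 columns + 9 gutters: 10c + 9·25 = 1955.
10c = 1955 − 225 = 1730, so c = 173 px.

173 px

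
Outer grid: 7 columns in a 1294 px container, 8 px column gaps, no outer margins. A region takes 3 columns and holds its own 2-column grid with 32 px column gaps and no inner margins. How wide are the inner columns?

259 px

7c + 6·8 = 1294 → 7c = 1246 → c = 178 px.
3-column span = 3·178 + 2·8 = 550 px.
550 − 1·32 = 518; ÷2 gives d = 259 px.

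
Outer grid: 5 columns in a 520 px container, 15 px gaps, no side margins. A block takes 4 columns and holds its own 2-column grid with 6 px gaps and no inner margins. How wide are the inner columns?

Subtracting 4 gaps of 15 leaves 460 for 5 columns, so c = 92 px.
Span of 4: 4·92 + 3·15 = 368 + 45 = 413 px.
Subtracting 1 gap of 6 leaves 407 for 2 columns, so d = 203.5 px.

203.5 px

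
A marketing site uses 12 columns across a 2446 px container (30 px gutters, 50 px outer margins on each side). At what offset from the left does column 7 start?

1238 px

Inside the margins: 2446 − 100 = 2346 px.
2346 − 11·30 = 2016; ÷12 gives c = 168 px.
Before column 7: the margin + 6 columns + 6 gutters.
Offset = 50 + 6·(168 + 30) = 50 + 1188 = 1238 px.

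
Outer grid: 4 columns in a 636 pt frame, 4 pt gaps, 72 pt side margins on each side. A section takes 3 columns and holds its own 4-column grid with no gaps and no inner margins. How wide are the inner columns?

92 pt

Subtract both margins: 636 − 2·72 = 492 pt.
4 columns + 3 gaps: 4c + 3·4 = 492.
4c = 492 − 12 = 480, so c = 120 pt.
3 columns plus 2 gaps: 360 + 8 = 368 pt.
4d = 368 → d = 92 pt.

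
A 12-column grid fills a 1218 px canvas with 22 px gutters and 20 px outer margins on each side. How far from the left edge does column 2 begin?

Take off 40 px of margins, leaving 1178 px.
1178 − 11·22 = 936; ÷12 gives c = 78 px.
Before column 2: the margin + 1 column + 1 gutter.
Offset = 20 + 1·(78 + 22) = 20 + 100 = 120 px.

120 px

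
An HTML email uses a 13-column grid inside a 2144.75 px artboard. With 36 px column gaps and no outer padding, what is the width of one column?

131.75 px

13 columns + 12 column gaps: 13c + 12·36 = 2144.75.
13c = 2144.75 − 432 = 1712.75, so c = 131.75 px.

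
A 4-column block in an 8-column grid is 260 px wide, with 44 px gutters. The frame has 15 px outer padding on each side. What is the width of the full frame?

260 − 3·44 = 128; ÷4 gives c = 32 px.
Frame = 2·15 + 8·32 + 7·44 = 30 + 256 + 308 = 594 px.

594 px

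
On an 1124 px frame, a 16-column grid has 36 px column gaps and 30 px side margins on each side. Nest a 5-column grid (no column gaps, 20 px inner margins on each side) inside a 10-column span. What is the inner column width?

122.3 px

Inside the margins: 1124 − 60 = 1064 px.
1064 − 15·36 = 524; ÷16 gives c = 32.75 px.
10 columns plus 9 column gaps: 327.5 + 324 = 651.5 px.
Inner content = 651.5 − 2·20 = 611.5 px.
5d = 611.5 → d = 122.3 px.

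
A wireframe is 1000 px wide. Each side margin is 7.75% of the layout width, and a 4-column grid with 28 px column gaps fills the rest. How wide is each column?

Margins: 7.75% × 1000 = 77.5 px each, so content = 1000 − 155 = 845 px.
4 columns + 3 column gaps: 4c + 3·28 = 845.
4c = 845 − 84 = 761, so c = 190.25 px.

190.25 px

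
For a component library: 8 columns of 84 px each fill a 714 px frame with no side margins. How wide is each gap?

8·84 + 7g = 714 → 7g = 42 → g = 6 px.

6 px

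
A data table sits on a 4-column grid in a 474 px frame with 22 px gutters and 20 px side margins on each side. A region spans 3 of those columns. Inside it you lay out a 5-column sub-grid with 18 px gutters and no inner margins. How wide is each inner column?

Inside the margins: 474 − 40 = 434 px.
4c + 3·22 = 434 → 4c = 368 → c = 92 px.
Span of 3: 3·92 + 2·22 = 276 + 44 = 320 px.
5d + 4·18 = 320 → 5d = 248 → d = 49.6 px.

49.6 px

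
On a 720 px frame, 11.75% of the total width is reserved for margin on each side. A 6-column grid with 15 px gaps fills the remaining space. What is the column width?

79.3 px

Margins: 11.75% × 720 = 84.6 px each, so content = 720 − 169.2 = 550.8 px.
6c + 5·15 = 550.8 → 6c = 475.8 → c = 79.3 px.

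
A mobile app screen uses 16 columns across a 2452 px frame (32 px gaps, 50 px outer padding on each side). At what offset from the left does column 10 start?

1391 px

Content = 2452 − 2·50 = 2352 px.
16 columns + 15 gaps: 16c + 15·32 = 2352.
16c = 2352 − 480 = 1872, so c = 117 px.
Column 10 starts at margin + 9·(column + gutter) = 50 + 9·149 = 1391 px.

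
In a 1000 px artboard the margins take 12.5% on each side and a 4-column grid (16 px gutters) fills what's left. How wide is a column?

175.5 px

Margins: 12.5% × 1000 = 125 px each, so content = 1000 − 250 = 750 px.
4c + 3·16 = 750 → 4c = 702 → c = 175.5 px.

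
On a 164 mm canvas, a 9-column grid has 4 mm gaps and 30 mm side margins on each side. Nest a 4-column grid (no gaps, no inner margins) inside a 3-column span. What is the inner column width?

Outer content = 164 − 2·30 = 104 mm.
9 columns + 8 gaps: 9c + 8·4 = 104.
9c = 104 − 32 = 72, so c = 8 mm.
3-column span = 3·8 + 2·4 = 32 mm.
32 / 4 = 8 mm per column.

8 mm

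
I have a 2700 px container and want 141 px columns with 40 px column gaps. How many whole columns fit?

k columns need k·141 + (k−1)·40 = k·181 − 40.
k·181 − 40 ≤ 2700 → k ≤ 2740 / 181 ≈ 15.14, so k = 15.

15 columns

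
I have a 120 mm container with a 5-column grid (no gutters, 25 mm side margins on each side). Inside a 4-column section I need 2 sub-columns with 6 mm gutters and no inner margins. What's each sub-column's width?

Subtract both margins: 120 − 2·25 = 70 mm.
With no gutters, each column is 70/5 = 14 mm.
With no gutters, 4 columns span 4·14 = 56 mm.
2 columns + 1 gutter: 2d + 1·6 = 56.
2d = 56 − 6 = 50, so d = 25 mm.

25 mm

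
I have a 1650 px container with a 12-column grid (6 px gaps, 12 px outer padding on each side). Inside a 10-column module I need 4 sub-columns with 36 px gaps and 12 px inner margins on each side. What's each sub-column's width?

305.5 px

Outer content = 1650 − 2·12 = 1626 px.
Subtracting 11 gaps of 6 leaves 1560 for 12 columns, so c = 130 px.
10 columns plus 9 gaps: 1300 + 54 = 1354 px.
Inner content = 1354 − 2·12 = 1330 px.
1330 − 3·36 = 1222; ÷4 gives d = 305.5 px.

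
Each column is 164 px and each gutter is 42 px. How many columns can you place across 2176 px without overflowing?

Each extra column adds 164 + 42 = 206 px.
(2176 + 42) / 206 = 10.77, so 10 columns fit.

10 columns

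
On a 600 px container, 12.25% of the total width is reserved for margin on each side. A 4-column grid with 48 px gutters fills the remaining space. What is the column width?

600 × (1 − 2·12.25%) = 600 × 75.5% = 453 px for the columns.
Subtracting 3 gutters of 48 leaves 309 for 4 columns, so c = 77.25 px.

77.25 px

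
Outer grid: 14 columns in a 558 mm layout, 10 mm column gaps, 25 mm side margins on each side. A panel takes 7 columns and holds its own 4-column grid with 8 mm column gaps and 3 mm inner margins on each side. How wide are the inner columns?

Inside the margins: 558 − 50 = 508 mm.
14 columns + 13 column gaps: 14c + 13·10 = 508.
14c = 508 − 130 = 378, so c = 27 mm.
Span of 7: 7·27 + 6·10 = 189 + 60 = 249 mm.
Inner content = 249 − 2·3 = 243 mm.
Subtracting 3 column gaps of 8 leaves 219 for 4 columns, so d = 54.75 mm.

54.75 mm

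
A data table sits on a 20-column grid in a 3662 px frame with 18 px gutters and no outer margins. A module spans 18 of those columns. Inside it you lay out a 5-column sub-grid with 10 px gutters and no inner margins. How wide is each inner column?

Subtracting 19 gutters of 18 leaves 3320 for 20 columns, so c = 166 px.
Span of 18: 18·166 + 17·18 = 2988 + 306 = 3294 px.
5 columns + 4 gutters: 5d + 4·10 = 3294.
5d = 3294 − 40 = 3254, so d = 650.8 px.

650.8 px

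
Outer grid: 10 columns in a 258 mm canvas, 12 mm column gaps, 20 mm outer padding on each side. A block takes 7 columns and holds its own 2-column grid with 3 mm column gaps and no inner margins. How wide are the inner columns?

Subtract both margins: 258 − 2·20 = 218 mm.
Subtracting 9 column gaps of 12 leaves 110 for 10 columns, so c = 11 mm.
Span of 7: 7·11 + 6·12 = 77 + 72 = 149 mm.
149 − 1·3 = 146; ÷2 gives d = 73 mm.

73 mm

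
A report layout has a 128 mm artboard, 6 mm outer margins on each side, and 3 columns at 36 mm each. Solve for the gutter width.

4 mm

Take off 12 mm of margins, leaving 116 mm.
3 columns take 3·36 = 108 mm; remaining 8 splits into 2 gutters.
g = 8 / 2 = 4 mm.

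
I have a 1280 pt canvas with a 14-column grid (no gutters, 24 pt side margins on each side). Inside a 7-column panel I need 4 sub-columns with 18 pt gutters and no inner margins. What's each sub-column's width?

140.5 pt

Inside the margins: 1280 − 48 = 1232 pt.
14c = 1232 → c = 88 pt.
7-column span = 7·88 = 616 pt.
Subtracting 3 gutters of 18 leaves 562 for 4 columns, so d = 140.5 pt.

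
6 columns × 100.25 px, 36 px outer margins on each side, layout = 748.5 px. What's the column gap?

Subtract both margins: 748.5 − 2·36 = 676.5 px.
6·100.25 + 5g = 676.5 → 5g = 75 → g = 15 px.

15 px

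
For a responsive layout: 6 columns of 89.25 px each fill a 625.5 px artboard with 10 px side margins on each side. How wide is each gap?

Content width = 625.5 − 2·10 = 605.5 px.
6·89.25 + 5g = 605.5 → 5g = 70 → g = 14 px.

14 px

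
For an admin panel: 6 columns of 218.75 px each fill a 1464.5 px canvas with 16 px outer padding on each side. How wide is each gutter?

24 px

Subtract both margins: 1464.5 − 2·16 = 1432.5 px.
Columns use 1312.5 px, leaving 120 px across 5 gutters = 24 px each.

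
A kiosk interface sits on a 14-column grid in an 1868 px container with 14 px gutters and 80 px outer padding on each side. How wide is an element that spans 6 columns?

724 px

Subtract both margins: 1868 − 2·80 = 1708 px.
Subtracting 13 gutters of 14 leaves 1526 for 14 columns, so c = 109 px.
Span of 6: 6·109 + 5·14 = 654 + 70 = 724 px.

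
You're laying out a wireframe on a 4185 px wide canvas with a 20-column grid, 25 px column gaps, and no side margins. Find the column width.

Subtracting 19 column gaps of 25 leaves 3710 for 20 columns, so c = 185.5 px.

185.5 px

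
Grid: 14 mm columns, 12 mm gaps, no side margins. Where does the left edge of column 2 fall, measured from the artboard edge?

26 mm

Each column+gutter stride is 26 mm; with no margin, 1 of them is 26 mm.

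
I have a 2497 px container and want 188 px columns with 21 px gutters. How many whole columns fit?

12 columns: 12·188 + 11·21 = 2487 px ≤ 2497.
13 columns: 2696 px > 2497. So 12.

12 columns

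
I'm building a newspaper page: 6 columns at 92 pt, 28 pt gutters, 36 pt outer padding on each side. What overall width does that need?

764 pt

Adding margins, columns and gutters: 72 + 552 + 140 = 764 pt.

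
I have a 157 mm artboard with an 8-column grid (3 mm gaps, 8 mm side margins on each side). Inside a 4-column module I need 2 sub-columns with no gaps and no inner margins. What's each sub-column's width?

34.5 mm

Outer content = 157 − 2·8 = 141 mm.
Subtracting 7 gaps of 3 leaves 120 for 8 columns, so c = 15 mm.
Span of 4: 4·15 + 3·3 = 60 + 9 = 69 mm.
69 / 2 = 34.5 mm per column.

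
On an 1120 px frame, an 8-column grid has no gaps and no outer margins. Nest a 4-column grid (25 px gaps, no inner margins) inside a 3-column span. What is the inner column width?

8c = 1120 → c = 140 px.
With no gaps, 3 columns span 3·140 = 420 px.
4 columns + 3 gaps: 4d + 3·25 = 420.
4d = 420 − 75 = 345, so d = 86.25 px.

86.25 px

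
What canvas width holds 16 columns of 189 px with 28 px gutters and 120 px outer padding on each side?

3684 px

Canvas = 2·120 + 16·189 + 15·28 = 240 + 3024 + 420 = 3684 px.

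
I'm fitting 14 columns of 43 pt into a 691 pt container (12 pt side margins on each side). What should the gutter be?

5 pt

Take off 24 pt of margins, leaving 667 pt.
Columns use 602 pt, leaving 65 pt across 13 gutters = 5 pt each.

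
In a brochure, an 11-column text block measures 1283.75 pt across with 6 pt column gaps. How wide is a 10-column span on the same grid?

11c + 10·6 = 1283.75 → 11c = 1223.75 → c = 111.25 pt.
10 columns plus 9 column gaps: 1112.5 + 54 = 1166.5 pt.

1166.5 pt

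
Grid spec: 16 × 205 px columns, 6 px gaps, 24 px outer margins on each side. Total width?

Layout = 2·24 + 16·205 + 15·6 = 48 + 3280 + 90 = 3418 px.

3418 px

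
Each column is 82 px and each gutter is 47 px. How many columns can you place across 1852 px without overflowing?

14 columns

Each extra column adds 82 + 47 = 129 px.
(1852 + 47) / 129 = 14.72, so 14 columns fit.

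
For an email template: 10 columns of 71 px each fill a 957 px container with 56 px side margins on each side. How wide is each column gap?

15 px

Inside the margins: 957 − 112 = 845 px.
Columns use 710 px, leaving 135 px across 9 column gaps = 15 px each.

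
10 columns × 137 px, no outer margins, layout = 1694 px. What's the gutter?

10·137 + 9g = 1694 → 9g = 324 → g = 36 px.

36 px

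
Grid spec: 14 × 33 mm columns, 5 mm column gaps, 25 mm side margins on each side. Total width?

Frame = 2·25 + 14·33 + 13·5 = 50 + 462 + 65 = 577 mm.

577 mm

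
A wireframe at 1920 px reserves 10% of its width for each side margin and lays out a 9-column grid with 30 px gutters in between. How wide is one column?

Each margin = 10% of 1920 = 192 px; content = 1920 − 2·192 = 1536 px.
9 columns + 8 gutters: 9c + 8·30 = 1536.
9c = 1536 − 240 = 1296, so c = 144 px.

144 px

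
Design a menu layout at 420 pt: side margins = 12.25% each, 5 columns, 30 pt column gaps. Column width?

Margins: 12.25% × 420 = 51.45 pt each, so content = 420 − 102.9 = 317.1 pt.
Subtracting 4 column gaps of 30 leaves 197.1 for 5 columns, so c = 39.42 pt.

39.42 pt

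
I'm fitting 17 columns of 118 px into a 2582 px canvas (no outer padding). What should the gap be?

Columns use 2006 px, leaving 576 px across 16 gaps = 36 px each.

36 px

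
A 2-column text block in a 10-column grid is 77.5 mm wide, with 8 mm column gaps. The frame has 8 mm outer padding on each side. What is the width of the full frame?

2c + 1·8 = 77.5 → 2c = 69.5 → c = 34.75 mm.
Adding margins, columns and gutters: 16 + 347.5 + 72 = 435.5 mm.

435.5 mm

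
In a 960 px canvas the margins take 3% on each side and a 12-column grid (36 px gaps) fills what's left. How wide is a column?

960 × (1 − 2·3%) = 960 × 94% = 902.4 px for the columns.
902.4 − 11·36 = 506.4; ÷12 gives c = 42.2 px.

42.2 px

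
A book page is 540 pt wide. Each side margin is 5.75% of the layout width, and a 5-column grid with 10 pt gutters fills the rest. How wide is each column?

87.58 pt

Each margin = 5.75% of 540 = 31.05 pt; content = 540 − 2·31.05 = 477.9 pt.
Subtracting 4 gutters of 10 leaves 437.9 for 5 columns, so c = 87.58 pt.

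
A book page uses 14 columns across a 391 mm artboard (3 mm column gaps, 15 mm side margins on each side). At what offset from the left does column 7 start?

171 mm

Content = 391 − 2·15 = 361 mm.
361 − 13·3 = 322; ÷14 gives c = 23 mm.
Before column 7: the margin + 6 columns + 6 column gaps.
Offset = 15 + 6·(23 + 3) = 15 + 156 = 171 mm.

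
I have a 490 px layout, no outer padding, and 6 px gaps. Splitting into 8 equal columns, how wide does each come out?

56 px

8 columns + 7 gaps: 8c + 7·6 = 490.
8c = 490 − 42 = 448, so c = 56 px.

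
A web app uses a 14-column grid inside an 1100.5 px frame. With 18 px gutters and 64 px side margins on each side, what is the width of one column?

Inside the margins: 1100.5 − 128 = 972.5 px.
14c + 13·18 = 972.5 → 14c = 738.5 → c = 52.75 px.

52.75 px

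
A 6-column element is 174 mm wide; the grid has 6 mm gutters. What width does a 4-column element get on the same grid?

6c + 5·6 = 174 → 6c = 144 → c = 24 mm.
Span of 4: 4·24 + 3·6 = 96 + 18 = 114 mm.

114 mm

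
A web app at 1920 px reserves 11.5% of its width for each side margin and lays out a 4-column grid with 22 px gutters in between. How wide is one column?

353.1 px

1920 × (1 − 2·11.5%) = 1920 × 77% = 1478.4 px for the columns.
4c + 3·22 = 1478.4 → 4c = 1412.4 → c = 353.1 px.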